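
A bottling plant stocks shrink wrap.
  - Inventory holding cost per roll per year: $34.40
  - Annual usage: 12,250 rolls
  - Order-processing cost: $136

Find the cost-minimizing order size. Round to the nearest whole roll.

311 rolls

EOQ = √(2DS/H) = √(2 × 12,250 × 136 / 34.4)
    = √(96,860.47) ≈ 311.22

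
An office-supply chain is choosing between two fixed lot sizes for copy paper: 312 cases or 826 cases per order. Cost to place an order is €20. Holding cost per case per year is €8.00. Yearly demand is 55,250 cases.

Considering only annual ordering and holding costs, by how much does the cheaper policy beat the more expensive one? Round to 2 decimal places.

TC(Q) = (D/Q)S + (Q/2)H
TC(312) = (55,250/312)×20 + (312/2)×8 = €4,789.67
TC(826) = (55,250/826)×20 + (826/2)×8 = €4,641.77
Cheaper: Q = 826.  Difference = €147.89

€147.89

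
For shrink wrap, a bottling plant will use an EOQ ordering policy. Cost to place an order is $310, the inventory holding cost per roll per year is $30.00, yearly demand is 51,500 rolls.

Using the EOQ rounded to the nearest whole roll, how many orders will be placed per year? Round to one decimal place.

49.9 orders per year

Optimal lot size Q* = (2 × 51,500 × $310 / $30)^½ ≈ 1,031.67 → Q = 1,032
Orders per year = D/Q = 51,500 / 1,032 = 49.903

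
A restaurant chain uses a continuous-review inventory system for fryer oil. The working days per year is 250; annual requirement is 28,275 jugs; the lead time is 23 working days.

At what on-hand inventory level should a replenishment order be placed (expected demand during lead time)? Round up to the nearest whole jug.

Daily demand d = 28,275 / 250 = 113.100 jugs/day
Demand during lead time = 113.100 × 23 = 2,601.30
Reorder point = 2,601.30 → round up

2,602 jugs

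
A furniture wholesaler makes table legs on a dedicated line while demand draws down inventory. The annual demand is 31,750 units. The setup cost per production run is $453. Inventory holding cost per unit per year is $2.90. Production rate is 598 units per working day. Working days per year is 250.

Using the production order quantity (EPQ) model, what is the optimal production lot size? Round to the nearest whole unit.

3,549 units

Daily demand d = 31,750/250 = 127.000; p = 598; 1 − d/p = 0.78763
EPQ = √(2DS / (H(1 − d/p)))
    = √(2 × 31,750 × 453 / (2.9 × 0.78763)) ≈ 3,548.76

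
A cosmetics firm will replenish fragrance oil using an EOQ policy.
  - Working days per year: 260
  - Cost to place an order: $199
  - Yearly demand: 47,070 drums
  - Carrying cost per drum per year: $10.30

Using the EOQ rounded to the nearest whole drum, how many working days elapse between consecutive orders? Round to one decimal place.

EOQ = √(2DS/H) = √(2 × 47,070 × 199 / 10.3)
    = √(1,818,821.36) ≈ 1,348.64 → Q = 1,349 drums
Days between orders = 260 / (D/Q) = 260 / 34.893 ≈ 7.451

7.5 days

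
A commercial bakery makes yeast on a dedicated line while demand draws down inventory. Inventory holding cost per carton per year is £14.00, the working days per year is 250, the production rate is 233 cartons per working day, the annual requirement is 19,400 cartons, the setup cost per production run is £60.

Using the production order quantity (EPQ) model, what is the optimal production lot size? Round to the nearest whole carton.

499 cartons

Daily demand d = 19,400/250 = 77.600; p = 233; 1 − d/p = 0.66695
EPQ = √(2DS / (H(1 − d/p)))
    = √(2 × 19,400 × 60 / (14 × 0.66695)) ≈ 499.32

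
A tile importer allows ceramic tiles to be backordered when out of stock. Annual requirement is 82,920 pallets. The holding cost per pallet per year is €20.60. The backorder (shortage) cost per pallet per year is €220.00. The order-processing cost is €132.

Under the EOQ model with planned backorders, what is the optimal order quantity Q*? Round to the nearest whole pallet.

Q* = √(2DS/H) · √((H + b)/b)
   = √(2 × 82,920 × 132 / 20.6) · √((20.6 + 220) / 220)
   = 1,030.856 × 1.0458 ≈ 1,078.04

1,078 pallets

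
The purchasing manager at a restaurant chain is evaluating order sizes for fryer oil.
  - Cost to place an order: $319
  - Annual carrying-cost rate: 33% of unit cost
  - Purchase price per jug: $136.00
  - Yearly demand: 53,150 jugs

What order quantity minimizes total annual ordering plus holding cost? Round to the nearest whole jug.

Carrying cost H = $136 × 33% = $44.8800/jug/yr
Optimal lot size Q* = (2 × 53,150 × $319 / $44.88)^½ ≈ 869.23

869 jugs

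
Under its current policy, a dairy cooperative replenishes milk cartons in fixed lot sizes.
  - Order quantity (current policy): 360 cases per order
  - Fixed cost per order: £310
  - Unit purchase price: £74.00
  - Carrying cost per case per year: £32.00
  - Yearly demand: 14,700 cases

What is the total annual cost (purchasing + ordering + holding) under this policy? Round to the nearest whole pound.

£1,106,218

Annual ordering cost = (D/Q)·S = (14,700/360) × 310 = £12,658.33
Annual holding cost  = (Q/2)·H = (360/2) × 32 = £5,760.00
Purchase cost = D·C = 14,700 × 74 = £1,087,800.00
Total = £12,658.33 + £5,760.00 + £1,087,800.00 = £1,106,218.33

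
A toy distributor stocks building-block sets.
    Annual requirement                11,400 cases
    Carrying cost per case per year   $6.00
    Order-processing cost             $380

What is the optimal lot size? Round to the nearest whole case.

1,202 cases

Optimal lot size Q* = (2 × 11,400 × $380 / $6)^½ ≈ 1,201.67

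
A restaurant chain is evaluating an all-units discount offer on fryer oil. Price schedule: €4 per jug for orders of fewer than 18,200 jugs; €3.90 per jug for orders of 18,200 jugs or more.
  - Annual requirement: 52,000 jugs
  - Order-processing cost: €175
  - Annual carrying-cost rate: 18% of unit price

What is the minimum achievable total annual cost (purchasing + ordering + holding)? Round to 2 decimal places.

€209,688.20

H₁ = 18%×€4 = €0.7200;  H₂ = 18%×€3.90 = €0.7020
EOQ₁ = √(2×52,000×175/0.7200) = 5,027.70  (< 18,200, feasible at tier 1)
EOQ₂ = √(2×52,000×175/0.7020) = 5,091.75  (< 18,200 → use Q = 18,200 at tier-2 price)
TC(tier 1 (EOQ₁), Q≈5,027.7) = €211,619.94
TC(tier 2, Q≈18,200.0) = €209,688.20
Minimum at tier 2: €209,688.20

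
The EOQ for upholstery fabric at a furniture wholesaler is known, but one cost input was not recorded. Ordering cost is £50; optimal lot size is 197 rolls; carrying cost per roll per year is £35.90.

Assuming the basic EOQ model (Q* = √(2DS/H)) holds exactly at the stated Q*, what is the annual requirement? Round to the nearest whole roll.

13,932 rolls per year

EOQ relation: Q² = 2DS/H, so rearrange for the unknown.
D = Q²H / (2S) = 197² × 35.9 / (2 × 50) = 13,932.43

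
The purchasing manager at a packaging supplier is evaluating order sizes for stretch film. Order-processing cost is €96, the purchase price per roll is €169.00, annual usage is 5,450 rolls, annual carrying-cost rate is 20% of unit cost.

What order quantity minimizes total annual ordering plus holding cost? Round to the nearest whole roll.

Carrying cost H = €169 × 20% = €33.8000/roll/yr
2DS/H = 2·5,450·96/33.8 = 30,958.58
EOQ = √30,958.58 ≈ 175.95

176 rolls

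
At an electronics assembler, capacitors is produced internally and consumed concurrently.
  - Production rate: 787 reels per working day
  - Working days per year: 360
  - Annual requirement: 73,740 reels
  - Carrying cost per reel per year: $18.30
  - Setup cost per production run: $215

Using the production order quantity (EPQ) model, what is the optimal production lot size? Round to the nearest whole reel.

d = 73,740/360 = 204.8333 reels/day;  effective holding cost H(1 − d/p) = 18.3·(1 − 204.8333/787) = 13.53704
Q* = √(2DS / H_eff) = √(2·73,740·215 / 13.53704) ≈ 1,530.47

1,530 reels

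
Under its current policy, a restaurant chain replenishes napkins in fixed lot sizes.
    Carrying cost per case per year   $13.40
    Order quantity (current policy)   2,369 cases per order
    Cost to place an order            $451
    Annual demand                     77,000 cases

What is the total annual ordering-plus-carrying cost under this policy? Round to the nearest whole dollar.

$30,531

Annual ordering cost = (D/Q)·S = (77,000/2,369) × 451 = $14,658.93
Annual holding cost  = (Q/2)·H = (2,369/2) × 13.4 = $15,872.30
Total = $14,658.93 + $15,872.30 = $30,531.23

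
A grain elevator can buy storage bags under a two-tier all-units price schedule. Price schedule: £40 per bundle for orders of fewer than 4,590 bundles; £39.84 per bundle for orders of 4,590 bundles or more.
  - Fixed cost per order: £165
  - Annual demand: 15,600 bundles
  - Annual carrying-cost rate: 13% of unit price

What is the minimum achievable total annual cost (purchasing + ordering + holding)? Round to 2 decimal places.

£629,173.93

H₁ = 13%×£40 = £5.2000;  H₂ = 13%×£39.84 = £5.1792
EOQ₁ = √(2×15,600×165/5.2000) = 994.99  (< 4,590, feasible at tier 1)
EOQ₂ = √(2×15,600×165/5.1792) = 996.98  (< 4,590 → use Q = 4,590 at tier-2 price)
TC(tier 1 (EOQ₁), Q≈995.0) = £629,173.93
TC(tier 2, Q≈4,590.0) = £633,951.05
Minimum at tier 1 (EOQ₁): £629,173.93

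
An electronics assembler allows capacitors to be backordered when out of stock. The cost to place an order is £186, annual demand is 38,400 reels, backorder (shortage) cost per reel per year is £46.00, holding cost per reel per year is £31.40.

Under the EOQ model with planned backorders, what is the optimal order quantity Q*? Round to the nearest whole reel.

875 reels

Q* = √(2DS/H) · √((H + b)/b)
   = √(2 × 38,400 × 186 / 31.4) · √((31.4 + 46) / 46)
   = 674.485 × 1.2972 ≈ 874.91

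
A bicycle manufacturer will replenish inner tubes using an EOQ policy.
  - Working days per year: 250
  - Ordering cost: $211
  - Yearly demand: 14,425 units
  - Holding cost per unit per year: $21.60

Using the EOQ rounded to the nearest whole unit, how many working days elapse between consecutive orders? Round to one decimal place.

Optimal lot size Q* = (2 × 14,425 × $211 / $21.6)^½ ≈ 530.87 → Q = 531 units
Days between orders = 250 / (D/Q) = 250 / 27.166 ≈ 9.203

9.2 days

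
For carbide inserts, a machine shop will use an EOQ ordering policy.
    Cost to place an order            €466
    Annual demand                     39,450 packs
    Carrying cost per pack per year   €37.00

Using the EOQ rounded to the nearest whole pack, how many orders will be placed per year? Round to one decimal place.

Q* = √(2·D·S / H) = √(2·39,450·466 / 37) = √993,713.5 ≈ 996.85 → Q = 997
N = D/Q = 39,450/997 ≈ 39.569 orders/yr

39.6 orders per year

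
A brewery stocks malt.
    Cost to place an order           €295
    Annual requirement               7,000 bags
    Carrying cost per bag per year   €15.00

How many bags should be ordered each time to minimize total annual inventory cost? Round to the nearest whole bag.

2DS/H = 2·7,000·295/15 = 275,333.33
EOQ = √275,333.33 ≈ 524.72

525 bags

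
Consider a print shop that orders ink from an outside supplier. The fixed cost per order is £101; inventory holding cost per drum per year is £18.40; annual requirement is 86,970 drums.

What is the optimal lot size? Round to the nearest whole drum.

Q* = √(2·D·S / H) = √(2·86,970·101 / 18.4) = √954,779.3 ≈ 977.13

977 drums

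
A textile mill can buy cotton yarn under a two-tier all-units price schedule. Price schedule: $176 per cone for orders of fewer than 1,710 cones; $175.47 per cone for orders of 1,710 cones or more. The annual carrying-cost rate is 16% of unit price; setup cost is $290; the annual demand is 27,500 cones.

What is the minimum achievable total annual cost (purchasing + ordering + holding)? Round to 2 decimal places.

$4,854,093.04

H₁ = 16%×$176 = $28.1600;  H₂ = 16%×$175.47 = $28.0752
EOQ₁ = √(2×27,500×290/28.1600) = 752.60  (< 1,710, feasible at tier 1)
EOQ₂ = √(2×27,500×290/28.0752) = 753.74  (< 1,710 → use Q = 1,710 at tier-2 price)
TC(tier 1 (EOQ₁), Q≈752.6) = $4,861,193.21
TC(tier 2, Q≈1,710.0) = $4,854,093.04
Minimum at tier 2: $4,854,093.04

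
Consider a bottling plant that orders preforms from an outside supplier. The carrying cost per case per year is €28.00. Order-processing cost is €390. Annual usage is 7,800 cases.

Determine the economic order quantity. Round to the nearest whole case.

466 cases

EOQ = √(2DS/H) = √(2 × 7,800 × 390 / 28)
    = √(217,285.71) ≈ 466.14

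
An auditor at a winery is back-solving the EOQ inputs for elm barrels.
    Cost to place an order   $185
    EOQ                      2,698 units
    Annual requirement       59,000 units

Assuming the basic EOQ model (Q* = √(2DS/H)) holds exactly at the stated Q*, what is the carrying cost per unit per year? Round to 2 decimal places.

$3.00

Since Q* = (2DS/H)^½, squaring gives Q*²·H = 2DS.
H = 2DS / Q² = 2 × 59,000 × 185 / 2,698² = 2.9990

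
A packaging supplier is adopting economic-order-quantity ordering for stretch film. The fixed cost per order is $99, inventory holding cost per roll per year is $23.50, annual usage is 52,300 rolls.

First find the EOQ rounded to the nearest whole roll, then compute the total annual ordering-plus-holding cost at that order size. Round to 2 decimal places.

$15,599.74

Q* = √(2·D·S / H) = √(2·52,300·99 / 23.5) = √440,655.3 ≈ 663.82 → Q = 664 rolls
Ordering: D/Q × S = 52,300/664 × $99 = $7,797.74
Holding:  Q/2 × H = 664/2 × $23.5 = $7,802.00
Total = $7,797.74 + $7,802.00 = $15,599.74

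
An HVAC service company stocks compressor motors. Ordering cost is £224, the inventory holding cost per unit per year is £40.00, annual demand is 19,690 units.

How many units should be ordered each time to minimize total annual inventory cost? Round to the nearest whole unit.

470 units

2DS/H = 2·19,690·224/40 = 220,528.00
EOQ = √220,528.00 ≈ 469.60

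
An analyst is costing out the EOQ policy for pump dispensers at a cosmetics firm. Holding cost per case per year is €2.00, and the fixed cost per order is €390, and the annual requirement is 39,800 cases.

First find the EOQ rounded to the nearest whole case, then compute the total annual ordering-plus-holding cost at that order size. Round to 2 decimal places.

Optimal lot size Q* = (2 × 39,800 × €390 / €2)^½ ≈ 3,939.80 → Q = 3,940 cases
Ordering: D/Q × S = 39,800/3,940 × €390 = €3,939.59
Holding:  Q/2 × H = 3,940/2 × €2 = €3,940.00
Total = €3,939.59 + €3,940.00 = €7,879.59

€7,879.59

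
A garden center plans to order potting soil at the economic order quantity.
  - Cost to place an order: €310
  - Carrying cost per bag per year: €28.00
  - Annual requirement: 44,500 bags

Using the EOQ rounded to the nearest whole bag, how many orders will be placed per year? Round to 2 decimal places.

44.81 orders per year

2DS/H = 2·44,500·310/28 = 985,357.14
EOQ = √985,357.14 ≈ 992.65 → Q = 993
Orders per year = D/Q = 44,500 / 993 = 44.814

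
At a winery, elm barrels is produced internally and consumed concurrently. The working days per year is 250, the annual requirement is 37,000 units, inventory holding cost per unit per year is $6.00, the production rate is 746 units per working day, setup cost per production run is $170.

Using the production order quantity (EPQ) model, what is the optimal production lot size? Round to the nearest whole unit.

1,617 units

Daily demand d = 37,000/250 = 148.000; p = 746; 1 − d/p = 0.80161
EPQ = √(2DS / (H(1 − d/p)))
    = √(2 × 37,000 × 170 / (6 × 0.80161)) ≈ 1,617.27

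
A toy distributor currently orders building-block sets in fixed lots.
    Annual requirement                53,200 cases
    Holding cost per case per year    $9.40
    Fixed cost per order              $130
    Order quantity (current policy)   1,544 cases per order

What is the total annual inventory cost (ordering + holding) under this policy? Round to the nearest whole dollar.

Ordering: D/Q × S = 53,200/1,544 × $130 = $4,479.27
Holding:  Q/2 × H = 1,544/2 × $9.4 = $7,256.80
Total = $4,479.27 + $7,256.80 = $11,736.07

$11,736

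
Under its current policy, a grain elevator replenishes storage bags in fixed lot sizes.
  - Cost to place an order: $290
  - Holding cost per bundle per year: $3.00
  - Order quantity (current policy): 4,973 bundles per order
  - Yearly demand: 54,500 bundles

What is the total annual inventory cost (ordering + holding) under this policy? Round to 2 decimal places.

$10,637.66

Orders/yr = 54,500/4,973 = 10.959; ordering cost = 10.959 × $290 = $3,178.16
Average inventory = 4,973/2 = 2486.5; holding cost = 2486.5 × $3 = $7,459.50
Total = $3,178.16 + $7,459.50 = $10,637.66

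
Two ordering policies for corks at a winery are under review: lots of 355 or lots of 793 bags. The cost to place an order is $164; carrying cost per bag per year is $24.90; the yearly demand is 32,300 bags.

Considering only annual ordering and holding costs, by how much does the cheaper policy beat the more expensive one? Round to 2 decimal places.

TC(Q) = (D/Q)S + (Q/2)H
TC(355) = (32,300/355)×164 + (355/2)×24.9 = $19,341.44
TC(793) = (32,300/793)×164 + (793/2)×24.9 = $16,552.80
|ΔTC| = |$19,341.44 − $16,552.80| = $2,788.64

$2,788.64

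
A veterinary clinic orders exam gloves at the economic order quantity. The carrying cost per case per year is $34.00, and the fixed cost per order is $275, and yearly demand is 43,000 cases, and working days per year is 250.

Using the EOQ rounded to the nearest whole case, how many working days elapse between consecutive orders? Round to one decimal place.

Optimal lot size Q* = (2 × 43,000 × $275 / $34)^½ ≈ 834.02 → Q = 834 cases
Cycle time = (working days × Q)/D = (250 × 834) / 43,000 = 4.849 days

4.8 days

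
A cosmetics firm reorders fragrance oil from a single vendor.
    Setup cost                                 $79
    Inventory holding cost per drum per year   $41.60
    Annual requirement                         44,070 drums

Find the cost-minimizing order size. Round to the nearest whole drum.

409 drums

Q* = √(2·D·S / H) = √(2·44,070·79 / 41.6) = √167,381.2 ≈ 409.12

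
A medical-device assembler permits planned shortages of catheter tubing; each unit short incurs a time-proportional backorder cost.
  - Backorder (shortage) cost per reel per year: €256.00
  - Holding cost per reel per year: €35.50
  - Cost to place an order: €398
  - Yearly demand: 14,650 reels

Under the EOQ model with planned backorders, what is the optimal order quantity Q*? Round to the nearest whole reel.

Q* = √(2DS/H) · √((H + b)/b)
   = √(2 × 14,650 × 398 / 35.5) · √((35.5 + 256) / 256)
   = 573.141 × 1.0671 ≈ 611.59

612 reels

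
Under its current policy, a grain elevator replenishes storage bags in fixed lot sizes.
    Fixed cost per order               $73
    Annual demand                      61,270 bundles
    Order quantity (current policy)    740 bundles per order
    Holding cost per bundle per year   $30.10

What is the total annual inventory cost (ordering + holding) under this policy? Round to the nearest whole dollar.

Ordering: D/Q × S = 61,270/740 × $73 = $6,044.20
Holding:  Q/2 × H = 740/2 × $30.1 = $11,137.00
Total = $6,044.20 + $11,137.00 = $17,181.20

$17,181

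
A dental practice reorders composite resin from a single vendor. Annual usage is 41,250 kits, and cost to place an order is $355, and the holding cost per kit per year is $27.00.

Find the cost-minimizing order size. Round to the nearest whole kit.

1,041 kits

2DS/H = 2·41,250·355/27 = 1,084,722.22
EOQ = √1,084,722.22 ≈ 1,041.50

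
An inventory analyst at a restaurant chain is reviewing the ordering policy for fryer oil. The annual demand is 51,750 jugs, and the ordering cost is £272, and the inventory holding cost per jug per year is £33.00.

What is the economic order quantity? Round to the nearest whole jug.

EOQ = √(2DS/H) = √(2 × 51,750 × 272 / 33)
    = √(853,090.91) ≈ 923.63

924 jugs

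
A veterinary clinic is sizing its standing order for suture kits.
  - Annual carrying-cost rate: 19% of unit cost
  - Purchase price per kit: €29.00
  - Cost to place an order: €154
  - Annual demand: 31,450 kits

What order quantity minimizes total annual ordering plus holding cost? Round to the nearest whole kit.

1,326 kits

Carrying cost H = €29 × 19% = €5.5100/kit/yr
Q* = √(2·D·S / H) = √(2·31,450·154 / 5.51) = √1,758,003.6 ≈ 1,325.90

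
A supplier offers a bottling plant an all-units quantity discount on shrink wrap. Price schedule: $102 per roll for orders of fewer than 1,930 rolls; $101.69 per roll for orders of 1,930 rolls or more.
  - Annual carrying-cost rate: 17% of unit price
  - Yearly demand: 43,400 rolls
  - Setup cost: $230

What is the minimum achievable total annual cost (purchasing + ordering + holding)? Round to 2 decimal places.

$4,435,200.27

H₁ = 17%×$102 = $17.3400;  H₂ = 17%×$101.69 = $17.2873
EOQ₁ = √(2×43,400×230/17.3400) = 1,073.00  (< 1,930, feasible at tier 1)
EOQ₂ = √(2×43,400×230/17.2873) = 1,074.63  (< 1,930 → use Q = 1,930 at tier-2 price)
TC(tier 1 (EOQ₁), Q≈1,073.0) = $4,445,405.80
TC(tier 2, Q≈1,930.0) = $4,435,200.27
Minimum at tier 2: $4,435,200.27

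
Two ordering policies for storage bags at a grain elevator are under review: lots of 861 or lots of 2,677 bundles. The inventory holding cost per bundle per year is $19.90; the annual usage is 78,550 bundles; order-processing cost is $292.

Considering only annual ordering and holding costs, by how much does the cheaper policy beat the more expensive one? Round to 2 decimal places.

For each Q, cost = (D/Q)·S + (Q/2)·H.
TC(861) = (78,550/861)×292 + (861/2)×19.9 = $35,206.44
TC(2,677) = (78,550/2,677)×292 + (2,677/2)×19.9 = $35,204.17
Cheaper: Q = 2,677.  Difference = $2.27

$2.27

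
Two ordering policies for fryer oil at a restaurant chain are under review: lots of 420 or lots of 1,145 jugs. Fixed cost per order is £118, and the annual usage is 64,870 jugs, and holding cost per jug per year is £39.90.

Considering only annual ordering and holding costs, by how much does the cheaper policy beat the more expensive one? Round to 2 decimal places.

TC(Q) = (D/Q)S + (Q/2)H
TC(420) = (64,870/420)×118 + (420/2)×39.9 = £26,604.38
TC(1,145) = (64,870/1,145)×118 + (1,145/2)×39.9 = £29,528.04
|ΔTC| = |£26,604.38 − £29,528.04| = £2,923.66

£2,923.66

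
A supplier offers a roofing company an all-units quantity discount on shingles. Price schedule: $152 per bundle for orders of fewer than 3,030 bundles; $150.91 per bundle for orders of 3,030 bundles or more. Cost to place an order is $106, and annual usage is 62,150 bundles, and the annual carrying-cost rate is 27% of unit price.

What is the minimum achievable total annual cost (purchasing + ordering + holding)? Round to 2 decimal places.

$9,442,960.46

H₁ = 27%×$152 = $41.0400;  H₂ = 27%×$150.91 = $40.7457
EOQ₁ = √(2×62,150×106/41.0400) = 566.61  (< 3,030, feasible at tier 1)
EOQ₂ = √(2×62,150×106/40.7457) = 568.65  (< 3,030 → use Q = 3,030 at tier-2 price)
TC(tier 1 (EOQ₁), Q≈566.6) = $9,470,053.71
TC(tier 2, Q≈3,030.0) = $9,442,960.46
Minimum at tier 2: $9,442,960.46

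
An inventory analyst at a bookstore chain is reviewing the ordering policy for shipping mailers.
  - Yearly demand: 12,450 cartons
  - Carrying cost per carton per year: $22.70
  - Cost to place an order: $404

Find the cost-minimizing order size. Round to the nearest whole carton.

2DS/H = 2·12,450·404/22.7 = 443,154.19
EOQ = √443,154.19 ≈ 665.70

666 cartons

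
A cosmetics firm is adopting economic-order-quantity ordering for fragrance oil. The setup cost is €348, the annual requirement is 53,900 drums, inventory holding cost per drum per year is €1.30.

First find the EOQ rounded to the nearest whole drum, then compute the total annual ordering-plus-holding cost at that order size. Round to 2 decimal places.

€6,983.46

EOQ = √(2DS/H) = √(2 × 53,900 × 348 / 1.3)
    = √(28,857,230.77) ≈ 5,371.89 → Q = 5,372 drums
Annual ordering cost = (D/Q)·S = (53,900/5,372) × 348 = €3,491.66
Annual holding cost  = (Q/2)·H = (5,372/2) × 1.3 = €3,491.80
Total = €3,491.66 + €3,491.80 = €6,983.46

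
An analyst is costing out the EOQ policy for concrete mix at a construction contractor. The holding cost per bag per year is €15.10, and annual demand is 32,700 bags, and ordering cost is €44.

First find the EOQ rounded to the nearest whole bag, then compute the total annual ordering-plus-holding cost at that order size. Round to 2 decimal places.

€6,591.80

2DS/H = 2·32,700·44/15.1 = 190,569.54
EOQ = √190,569.54 ≈ 436.54 → Q = 437 bags
Annual ordering cost = (D/Q)·S = (32,700/437) × 44 = €3,292.45
Annual holding cost  = (Q/2)·H = (437/2) × 15.1 = €3,299.35
Total = €3,292.45 + €3,299.35 = €6,591.80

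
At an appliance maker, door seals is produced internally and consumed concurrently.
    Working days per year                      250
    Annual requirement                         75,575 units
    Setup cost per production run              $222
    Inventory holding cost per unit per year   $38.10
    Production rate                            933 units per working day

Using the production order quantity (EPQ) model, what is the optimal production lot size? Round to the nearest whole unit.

Daily demand d = 75,575/250 = 302.300; p = 933; 1 − d/p = 0.67599
EPQ = √(2DS / (H(1 − d/p)))
    = √(2 × 75,575 × 222 / (38.1 × 0.67599)) ≈ 1,141.43

1,141 units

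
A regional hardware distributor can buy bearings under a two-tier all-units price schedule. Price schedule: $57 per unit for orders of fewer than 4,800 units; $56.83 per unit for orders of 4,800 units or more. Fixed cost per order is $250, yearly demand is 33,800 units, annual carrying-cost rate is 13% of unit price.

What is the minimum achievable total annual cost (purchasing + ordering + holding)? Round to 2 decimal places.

H₁ = 13%×$57 = $7.4100;  H₂ = 13%×$56.83 = $7.3879
EOQ₁ = √(2×33,800×250/7.4100) = 1,510.20  (< 4,800, feasible at tier 1)
EOQ₂ = √(2×33,800×250/7.3879) = 1,512.46  (< 4,800 → use Q = 4,800 at tier-2 price)
TC(tier 1 (EOQ₁), Q≈1,510.2) = $1,937,790.58
TC(tier 2, Q≈4,800.0) = $1,940,345.38
Minimum at tier 1 (EOQ₁): $1,937,790.58

$1,937,790.58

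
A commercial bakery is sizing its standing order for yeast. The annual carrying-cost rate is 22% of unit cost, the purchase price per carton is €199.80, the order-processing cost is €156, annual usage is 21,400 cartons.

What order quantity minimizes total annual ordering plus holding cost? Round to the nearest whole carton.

Holding cost per carton per year: H = 22% × €199.8 = €43.9560
Optimal lot size Q* = (2 × 21,400 × €156 / €43.956)^½ ≈ 389.74

390 cartons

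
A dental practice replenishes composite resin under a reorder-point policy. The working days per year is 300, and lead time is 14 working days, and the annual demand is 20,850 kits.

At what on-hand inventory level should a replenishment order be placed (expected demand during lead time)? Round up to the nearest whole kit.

Daily demand d = 20,850 / 300 = 69.500 kits/day
Demand during lead time = 69.500 × 14 = 973.00
Reorder point = 973.00 → round up

973 kits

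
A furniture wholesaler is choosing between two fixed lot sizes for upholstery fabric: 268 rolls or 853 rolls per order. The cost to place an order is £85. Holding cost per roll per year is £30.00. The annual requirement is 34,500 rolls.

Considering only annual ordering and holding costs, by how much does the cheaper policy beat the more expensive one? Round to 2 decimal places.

£1,270.70

Annual cost at Q: ordering D·S/Q plus holding Q·H/2.
TC(268) = (34,500/268)×85 + (268/2)×30 = £14,962.16
TC(853) = (34,500/853)×85 + (853/2)×30 = £16,232.87
|ΔTC| = |£14,962.16 − £16,232.87| = £1,270.70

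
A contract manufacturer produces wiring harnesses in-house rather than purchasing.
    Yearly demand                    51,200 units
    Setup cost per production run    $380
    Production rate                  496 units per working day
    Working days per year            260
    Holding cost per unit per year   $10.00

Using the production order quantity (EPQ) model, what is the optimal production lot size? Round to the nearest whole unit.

2,540 units

d = 51,200/260 = 196.9231 units/day;  effective holding cost H(1 − d/p) = 10·(1 − 196.9231/496) = 6.02978
Q* = √(2DS / H_eff) = √(2·51,200·380 / 6.02978) ≈ 2,540.34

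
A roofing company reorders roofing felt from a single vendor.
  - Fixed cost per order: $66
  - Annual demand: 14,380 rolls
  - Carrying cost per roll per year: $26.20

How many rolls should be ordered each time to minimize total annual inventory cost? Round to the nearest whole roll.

Q* = √(2·D·S / H) = √(2·14,380·66 / 26.2) = √72,448.9 ≈ 269.16

269 rolls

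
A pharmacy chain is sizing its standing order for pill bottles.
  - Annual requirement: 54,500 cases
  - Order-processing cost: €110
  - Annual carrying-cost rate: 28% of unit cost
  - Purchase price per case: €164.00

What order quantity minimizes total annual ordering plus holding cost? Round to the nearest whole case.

511 cases

Holding cost per case per year: H = 28% × €164 = €45.9200
Optimal lot size Q* = (2 × 54,500 × €110 / €45.92)^½ ≈ 510.99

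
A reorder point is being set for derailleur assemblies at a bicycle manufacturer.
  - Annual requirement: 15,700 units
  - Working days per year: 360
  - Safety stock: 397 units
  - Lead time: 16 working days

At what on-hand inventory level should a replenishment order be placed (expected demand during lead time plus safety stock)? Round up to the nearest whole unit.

1,095 units

Daily demand d = 15,700 / 360 = 43.611 units/day
Demand during lead time = 43.611 × 16 = 697.78
Reorder point = 697.78 + 397 = 1,094.78 → round up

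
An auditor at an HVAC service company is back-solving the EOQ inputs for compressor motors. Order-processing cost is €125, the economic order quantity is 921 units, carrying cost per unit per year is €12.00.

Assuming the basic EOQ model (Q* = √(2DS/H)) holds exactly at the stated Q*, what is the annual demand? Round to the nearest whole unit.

From Q* = √(2DS/H) ⇒ Q*² = 2DS/H.
D = Q²H / (2S) = 921² × 12 / (2 × 125) = 40,715.57

40,716 units per year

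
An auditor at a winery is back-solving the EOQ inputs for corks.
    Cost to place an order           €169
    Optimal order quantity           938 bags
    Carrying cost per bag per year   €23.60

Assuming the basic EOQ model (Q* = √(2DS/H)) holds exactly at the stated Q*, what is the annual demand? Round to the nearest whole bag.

From Q* = √(2DS/H) ⇒ Q*² = 2DS/H.
D = Q²H / (2S) = 938² × 23.6 / (2 × 169) = 61,432.89

61,433 bags per year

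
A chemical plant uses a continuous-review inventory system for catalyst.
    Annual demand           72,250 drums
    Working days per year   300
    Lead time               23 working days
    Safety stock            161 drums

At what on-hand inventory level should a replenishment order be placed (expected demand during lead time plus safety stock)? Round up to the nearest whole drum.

Daily demand d = 72,250 / 300 = 240.833 drums/day
Demand during lead time = 240.833 × 23 = 5,539.17
Reorder point = 5,539.17 + 161 = 5,700.17 → round up

5,701 drums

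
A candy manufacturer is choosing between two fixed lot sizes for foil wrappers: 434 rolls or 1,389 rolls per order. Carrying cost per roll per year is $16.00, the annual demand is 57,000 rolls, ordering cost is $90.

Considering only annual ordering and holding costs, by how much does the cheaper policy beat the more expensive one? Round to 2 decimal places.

$486.97

Annual cost at Q: ordering D·S/Q plus holding Q·H/2.
TC(434) = (57,000/434)×90 + (434/2)×16 = $15,292.28
TC(1,389) = (57,000/1,389)×90 + (1,389/2)×16 = $14,805.30
Lots of 1,389 are cheaper by $486.97.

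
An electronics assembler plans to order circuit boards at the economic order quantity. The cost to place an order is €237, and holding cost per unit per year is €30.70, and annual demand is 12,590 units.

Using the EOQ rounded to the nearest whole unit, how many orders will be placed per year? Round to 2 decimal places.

28.55 orders per year

EOQ = √(2DS/H) = √(2 × 12,590 × 237 / 30.7)
    = √(194,386.32) ≈ 440.89 → Q = 441
N = D/Q = 12,590/441 ≈ 28.549 orders/yr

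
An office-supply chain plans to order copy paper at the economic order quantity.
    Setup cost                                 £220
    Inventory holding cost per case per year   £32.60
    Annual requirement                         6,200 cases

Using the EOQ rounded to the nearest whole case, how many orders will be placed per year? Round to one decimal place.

21.5 orders per year

Optimal lot size Q* = (2 × 6,200 × £220 / £32.6)^½ ≈ 289.28 → Q = 289
N = D/Q = 6,200/289 ≈ 21.453 orders/yr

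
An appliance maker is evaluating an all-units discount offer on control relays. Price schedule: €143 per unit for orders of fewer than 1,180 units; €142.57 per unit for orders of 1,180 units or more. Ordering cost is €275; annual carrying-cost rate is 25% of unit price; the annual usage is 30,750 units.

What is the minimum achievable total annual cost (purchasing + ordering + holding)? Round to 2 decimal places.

H₁ = 25%×€143 = €35.7500;  H₂ = 25%×€142.57 = €35.6425
EOQ₁ = √(2×30,750×275/35.7500) = 687.81  (< 1,180, feasible at tier 1)
EOQ₂ = √(2×30,750×275/35.6425) = 688.84  (< 1,180 → use Q = 1,180 at tier-2 price)
TC(tier 1 (EOQ₁), Q≈687.8) = €4,421,839.06
TC(tier 2, Q≈1,180.0) = €4,412,222.89
Minimum at tier 2: €4,412,222.89

€4,412,222.89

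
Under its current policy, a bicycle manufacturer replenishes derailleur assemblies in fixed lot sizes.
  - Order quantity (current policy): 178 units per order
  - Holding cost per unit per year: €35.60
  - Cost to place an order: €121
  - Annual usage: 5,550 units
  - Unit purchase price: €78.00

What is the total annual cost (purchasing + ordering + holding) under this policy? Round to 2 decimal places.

Ordering: D/Q × S = 5,550/178 × €121 = €3,772.75
Holding:  Q/2 × H = 178/2 × €35.6 = €3,168.40
Purchase cost = D·C = 5,550 × 78 = €432,900.00
Total = €3,772.75 + €3,168.40 + €432,900.00 = €439,841.15

€439,841.15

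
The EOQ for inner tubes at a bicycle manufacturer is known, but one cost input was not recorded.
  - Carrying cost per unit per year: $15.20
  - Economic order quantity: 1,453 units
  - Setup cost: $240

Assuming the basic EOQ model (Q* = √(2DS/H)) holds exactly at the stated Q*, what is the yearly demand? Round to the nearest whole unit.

Since Q* = (2DS/H)^½, squaring gives Q*²·H = 2DS.
D = Q²H / (2S) = 1,453² × 15.2 / (2 × 240) = 66,854.95

66,855 units per year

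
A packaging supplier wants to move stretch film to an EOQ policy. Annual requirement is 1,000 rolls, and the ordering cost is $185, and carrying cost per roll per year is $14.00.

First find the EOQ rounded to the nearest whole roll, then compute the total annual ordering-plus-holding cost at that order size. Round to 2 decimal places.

EOQ = √(2DS/H) = √(2 × 1,000 × 185 / 14)
    = √(26,428.57) ≈ 162.57 → Q = 163 rolls
Ordering: D/Q × S = 1,000/163 × $185 = $1,134.97
Holding:  Q/2 × H = 163/2 × $14 = $1,141.00
Total = $1,134.97 + $1,141.00 = $2,275.97

$2,275.97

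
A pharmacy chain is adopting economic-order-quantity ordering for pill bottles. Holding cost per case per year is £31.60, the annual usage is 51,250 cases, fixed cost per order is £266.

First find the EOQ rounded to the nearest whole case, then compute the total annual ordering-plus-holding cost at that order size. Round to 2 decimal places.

£29,352.58

Optimal lot size Q* = (2 × 51,250 × £266 / £31.6)^½ ≈ 928.88 → Q = 929 cases
Annual ordering cost = (D/Q)·S = (51,250/929) × 266 = £14,674.38
Annual holding cost  = (Q/2)·H = (929/2) × 31.6 = £14,678.20
Total = £14,674.38 + £14,678.20 = £29,352.58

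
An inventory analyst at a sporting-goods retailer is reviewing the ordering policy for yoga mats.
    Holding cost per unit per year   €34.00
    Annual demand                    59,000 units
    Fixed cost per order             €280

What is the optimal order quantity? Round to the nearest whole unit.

986 units

2DS/H = 2·59,000·280/34 = 971,764.71
EOQ = √971,764.71 ≈ 985.78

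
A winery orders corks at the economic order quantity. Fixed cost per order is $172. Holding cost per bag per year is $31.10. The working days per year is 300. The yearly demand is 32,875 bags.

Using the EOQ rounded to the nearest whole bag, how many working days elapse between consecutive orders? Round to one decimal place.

5.5 days

Q* = √(2·D·S / H) = √(2·32,875·172 / 31.1) = √363,633.4 ≈ 603.02 → Q = 603 bags
Cycle time = (working days × Q)/D = (300 × 603) / 32,875 = 5.503 days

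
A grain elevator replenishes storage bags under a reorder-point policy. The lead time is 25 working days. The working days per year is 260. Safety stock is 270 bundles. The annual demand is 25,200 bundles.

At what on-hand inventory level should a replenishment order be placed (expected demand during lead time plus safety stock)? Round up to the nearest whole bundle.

2,694 bundles

Daily demand d = 25,200 / 260 = 96.923 bundles/day
Demand during lead time = 96.923 × 25 = 2,423.08
Reorder point = 2,423.08 + 270 = 2,693.08 → round up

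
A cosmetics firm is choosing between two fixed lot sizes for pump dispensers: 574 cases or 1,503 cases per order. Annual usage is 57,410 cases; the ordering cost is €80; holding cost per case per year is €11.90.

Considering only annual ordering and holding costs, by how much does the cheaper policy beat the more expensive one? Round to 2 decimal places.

For each Q, cost = (D/Q)·S + (Q/2)·H.
TC(574) = (57,410/574)×80 + (574/2)×11.9 = €11,416.69
TC(1,503) = (57,410/1,503)×80 + (1,503/2)×11.9 = €11,998.61
|ΔTC| = |€11,416.69 − €11,998.61| = €581.91

€581.91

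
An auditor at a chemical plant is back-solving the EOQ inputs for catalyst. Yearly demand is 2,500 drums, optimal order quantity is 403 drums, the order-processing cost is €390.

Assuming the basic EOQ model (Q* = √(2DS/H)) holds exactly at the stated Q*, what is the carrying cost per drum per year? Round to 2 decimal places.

EOQ relation: Q² = 2DS/H, so rearrange for the unknown.
H = 2DS / Q² = 2 × 2,500 × 390 / 403² = 12.0067

€12.01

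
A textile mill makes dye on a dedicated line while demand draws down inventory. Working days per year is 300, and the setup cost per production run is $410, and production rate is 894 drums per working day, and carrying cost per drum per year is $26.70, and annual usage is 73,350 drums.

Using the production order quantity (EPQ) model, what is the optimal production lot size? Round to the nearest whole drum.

1,761 drums

d = 73,350/300 = 244.5000 drums/day;  effective holding cost H(1 − d/p) = 26.7·(1 − 244.5000/894) = 19.39782
Q* = √(2DS / H_eff) = √(2·73,350·410 / 19.39782) ≈ 1,760.88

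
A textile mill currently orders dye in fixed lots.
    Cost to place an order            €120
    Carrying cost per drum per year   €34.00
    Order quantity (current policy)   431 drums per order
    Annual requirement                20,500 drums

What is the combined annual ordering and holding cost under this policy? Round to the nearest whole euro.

Annual ordering cost = (D/Q)·S = (20,500/431) × 120 = €5,707.66
Annual holding cost  = (Q/2)·H = (431/2) × 34 = €7,327.00
Total = €5,707.66 + €7,327.00 = €13,034.66

€13,035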